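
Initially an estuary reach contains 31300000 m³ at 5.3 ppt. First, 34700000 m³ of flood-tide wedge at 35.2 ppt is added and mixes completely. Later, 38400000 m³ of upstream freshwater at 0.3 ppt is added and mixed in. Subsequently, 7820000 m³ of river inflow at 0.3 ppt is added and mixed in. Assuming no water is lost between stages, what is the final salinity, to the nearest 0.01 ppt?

12.49 ppt

Mass of salt is conserved:
Initial salt = 31,300,000×5.3 = 165,890,000
After stage 1: salt = 165,890,000 + 34,700,000×35.2 = 1,387,330,000; volume = 66,000,000 m³; S = 21.02 ppt
After stage 2: salt = 1,387,330,000 + 38,400,000×0.3 = 1,398,850,000; volume = 104,400,000 m³; S = 13.399 ppt
After stage 3: salt = 1,398,850,000 + 7,820,000×0.3 = 1,401,196,000; volume = 112,220,000 m³
S = 1,401,196,000 / 112,220,000 = 12.4862 ppt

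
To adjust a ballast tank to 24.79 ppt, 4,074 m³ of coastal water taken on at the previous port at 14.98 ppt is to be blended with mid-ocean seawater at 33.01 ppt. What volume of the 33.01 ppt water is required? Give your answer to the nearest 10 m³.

Salt balance: 4,074×14.98 + V×33.01 = (4,074+V)×24.79
61,028.52 + 33.01V = 100,994.46 + 24.79V
39,965.94 = 8.22V
V = 4,862.04 m³

4860 m³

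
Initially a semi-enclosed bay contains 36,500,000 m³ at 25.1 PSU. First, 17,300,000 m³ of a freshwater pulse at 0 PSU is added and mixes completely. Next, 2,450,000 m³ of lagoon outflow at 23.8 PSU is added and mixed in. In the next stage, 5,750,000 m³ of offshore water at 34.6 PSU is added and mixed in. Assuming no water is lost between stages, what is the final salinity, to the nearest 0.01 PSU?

18.93 PSU

Mass of salt is conserved:
Initial salt = 36,500,000×25.1 = 916,150,000
After stage 1: salt = 916,150,000 + 17,300,000×0 = 916,150,000; volume = 53,800,000 m³; S = 17.029 PSU
After stage 2: salt = 916,150,000 + 2,450,000×23.8 = 974,460,000; volume = 56,250,000 m³; S = 17.324 PSU
After stage 3: salt = 974,460,000 + 5,750,000×34.6 = 1,173,410,000; volume = 62,000,000 m³
S = 1,173,410,000 / 62,000,000 = 18.926 PSU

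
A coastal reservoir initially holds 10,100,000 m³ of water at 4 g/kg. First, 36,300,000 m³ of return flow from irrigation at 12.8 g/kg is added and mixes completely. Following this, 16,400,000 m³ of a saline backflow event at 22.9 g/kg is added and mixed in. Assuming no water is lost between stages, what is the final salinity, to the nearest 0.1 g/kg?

Conserving salt mass:
Initial salt = 10,100,000×4 = 40,400,000
After stage 1: salt = 40,400,000 + 36,300,000×12.8 = 505,040,000; volume = 46,400,000 m³; S = 10.884 g/kg
After stage 2: salt = 505,040,000 + 16,400,000×22.9 = 880,600,000; volume = 62,800,000 m³
S = 880,600,000 / 62,800,000 = 14.0223 g/kg

14.0 g/kg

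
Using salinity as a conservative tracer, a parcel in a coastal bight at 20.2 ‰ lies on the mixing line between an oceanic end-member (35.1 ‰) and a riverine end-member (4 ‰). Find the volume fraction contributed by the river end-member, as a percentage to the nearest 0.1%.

Let f be the freshwater fraction. Salt balance per unit volume:
f×4 + (1−f)×35.1 = 20.2
f = (35.1 − 20.2) / (35.1 − 4) = 14.9/31.1 = 0.4791

47.9%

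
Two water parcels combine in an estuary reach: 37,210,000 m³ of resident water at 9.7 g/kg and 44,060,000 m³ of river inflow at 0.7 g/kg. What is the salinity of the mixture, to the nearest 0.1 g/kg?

Weighted by volume,
salt = 37,210,000×9.7 + 44,060,000×0.7 = 360,937,000 + 30,842,000 = 391,779,000
volume = 37,210,000 + 44,060,000 = 81,270,000 m³
S = 391,779,000 / 81,270,000 = 4.821 g/kg

4.8 g/kg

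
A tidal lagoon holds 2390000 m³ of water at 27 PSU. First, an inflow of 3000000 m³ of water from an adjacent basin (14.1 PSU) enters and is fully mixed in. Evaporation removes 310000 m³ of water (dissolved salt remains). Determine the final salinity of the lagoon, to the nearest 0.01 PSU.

21.03 PSU

After mixing: salt = 2,390,000×27 + 3,000,000×14.1 = 106,830,000; volume = 5,390,000 m³
After evaporation: salt unchanged = 106,830,000; volume = 5,390,000 − 310,000 = 5,080,000 m³
S = 106,830,000 / 5,080,000 = 21.0295 PSU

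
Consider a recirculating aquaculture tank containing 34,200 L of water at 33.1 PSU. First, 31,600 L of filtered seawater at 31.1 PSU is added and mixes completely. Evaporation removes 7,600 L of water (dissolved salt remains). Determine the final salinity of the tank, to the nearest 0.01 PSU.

36.34 PSU

After mixing: salt = 34,200×33.1 + 31,600×31.1 = 2,114,780; volume = 65,800 L
After evaporation: salt unchanged = 2,114,780; volume = 65,800 − 7,600 = 58,200 L
S = 2,114,780 / 58,200 = 36.3364 PSU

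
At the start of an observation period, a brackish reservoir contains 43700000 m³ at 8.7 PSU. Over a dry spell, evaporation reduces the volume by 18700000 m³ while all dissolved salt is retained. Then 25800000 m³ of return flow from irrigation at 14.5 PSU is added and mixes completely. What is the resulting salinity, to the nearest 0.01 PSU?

14.85 PSU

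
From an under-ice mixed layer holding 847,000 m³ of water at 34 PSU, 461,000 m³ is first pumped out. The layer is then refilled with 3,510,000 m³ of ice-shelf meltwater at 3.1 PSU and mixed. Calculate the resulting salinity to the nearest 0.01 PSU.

6.16 PSU

Remaining after removal: 386,000 m³ at 34 PSU (salt = 13,124,000)
After addition: salt = 13,124,000 + 3,510,000×3.1 = 24,005,000; volume = 3,896,000 m³
S = 24,005,000 / 3,896,000 = 6.1614 PSU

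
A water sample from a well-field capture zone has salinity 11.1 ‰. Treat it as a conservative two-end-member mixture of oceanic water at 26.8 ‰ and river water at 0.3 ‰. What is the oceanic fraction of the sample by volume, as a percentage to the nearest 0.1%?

40.8%

Let g be the oceanic fraction. Salt balance per unit volume:
g×26.8 + (1−g)×0.3 = 11.1
g = (11.1 − 0.3) / (26.8 − 0.3) = 10.8/26.5 = 0.4075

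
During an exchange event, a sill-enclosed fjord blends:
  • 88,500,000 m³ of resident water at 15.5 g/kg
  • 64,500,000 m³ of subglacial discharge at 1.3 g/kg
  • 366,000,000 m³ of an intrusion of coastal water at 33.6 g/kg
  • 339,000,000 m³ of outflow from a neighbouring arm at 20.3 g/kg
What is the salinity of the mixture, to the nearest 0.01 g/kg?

Mass of salt is conserved:
salt = 88,500,000×15.5 + 64,500,000×1.3 + 366,000,000×33.6 + 339,000,000×20.3 = 1,371,750,000 + 83,850,000 + 12,297,600,000 + 6,881,700,000 = 20,634,900,000
volume = 88,500,000 + 64,500,000 + 366,000,000 + 339,000,000 = 858,000,000 m³
S = 20,634,900,000 / 858,000,000 = 24.05 g/kg

24.05 g/kg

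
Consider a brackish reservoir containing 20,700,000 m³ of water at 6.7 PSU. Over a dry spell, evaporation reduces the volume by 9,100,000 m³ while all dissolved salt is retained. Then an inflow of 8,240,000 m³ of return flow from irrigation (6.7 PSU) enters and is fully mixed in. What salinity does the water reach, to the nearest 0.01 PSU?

After evaporation: salt = 20,700,000×6.7 = 138,690,000; volume = 20,700,000 − 9,100,000 = 11,600,000 m³
After mixing: salt = 138,690,000 + 8,240,000×6.7 = 193,898,000; volume = 11,600,000 + 8,240,000 = 19,840,000 m³
S = 193,898,000 / 19,840,000 = 9.7731 PSU

9.77 PSU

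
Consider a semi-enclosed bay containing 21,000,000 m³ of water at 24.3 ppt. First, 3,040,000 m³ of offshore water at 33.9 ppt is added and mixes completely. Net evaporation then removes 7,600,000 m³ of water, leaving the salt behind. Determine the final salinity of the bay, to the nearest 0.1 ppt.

After mixing: salt = 21,000,000×24.3 + 3,040,000×33.9 = 613,356,000; volume = 24,040,000 m³
After evaporation: salt unchanged = 613,356,000; volume = 24,040,000 − 7,600,000 = 16,440,000 m³
S = 613,356,000 / 16,440,000 = 37.3088 ppt

37.3 ppt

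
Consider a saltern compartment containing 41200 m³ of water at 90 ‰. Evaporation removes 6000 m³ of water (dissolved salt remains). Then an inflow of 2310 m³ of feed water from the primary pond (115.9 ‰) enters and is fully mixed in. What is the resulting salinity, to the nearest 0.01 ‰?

105.99 ‰

After evaporation: salt = 41,200×90 = 3,708,000; volume = 41,200 − 6,000 = 35,200 m³
After mixing: salt = 3,708,000 + 2,310×115.9 = 3,975,729; volume = 35,200 + 2,310 = 37,510 m³
S = 3,975,729 / 37,510 = 105.9912 ‰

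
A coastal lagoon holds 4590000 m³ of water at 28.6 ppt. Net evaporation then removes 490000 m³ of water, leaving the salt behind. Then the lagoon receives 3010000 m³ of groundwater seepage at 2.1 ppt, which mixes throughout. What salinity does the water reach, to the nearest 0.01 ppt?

After evaporation: salt = 4,590,000×28.6 = 131,274,000; volume = 4,590,000 − 490,000 = 4,100,000 m³
After mixing: salt = 131,274,000 + 3,010,000×2.1 = 137,595,000; volume = 4,100,000 + 3,010,000 = 7,110,000 m³
S = 137,595,000 / 7,110,000 = 19.3523 ppt

19.35 ppt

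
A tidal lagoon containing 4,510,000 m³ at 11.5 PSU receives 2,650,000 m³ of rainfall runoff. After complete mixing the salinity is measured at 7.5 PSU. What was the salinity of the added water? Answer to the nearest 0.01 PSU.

Salt balance: 4,510,000×11.5 + 2,650,000×S = 7,160,000×7.5
51,865,000 + 2,650,000·S = 53,700,000
S = (53,700,000 − 51,865,000) / 2,650,000 = 0.6925 PSU

0.69 PSU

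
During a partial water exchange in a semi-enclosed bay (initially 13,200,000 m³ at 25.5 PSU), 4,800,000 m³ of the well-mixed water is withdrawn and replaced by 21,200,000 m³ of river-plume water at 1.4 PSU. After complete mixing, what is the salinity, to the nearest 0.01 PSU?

Remaining after removal: 8,400,000 m³ at 25.5 PSU (salt = 214,200,000)
After addition: salt = 214,200,000 + 21,200,000×1.4 = 243,880,000; volume = 29,600,000 m³
S = 243,880,000 / 29,600,000 = 8.2392 PSU

8.24 PSU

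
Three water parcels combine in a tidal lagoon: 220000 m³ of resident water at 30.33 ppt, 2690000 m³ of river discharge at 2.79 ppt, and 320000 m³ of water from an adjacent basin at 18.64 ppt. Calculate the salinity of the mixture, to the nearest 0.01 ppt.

6.24 ppt

Salt balance:
salt = 220,000×30.33 + 2,690,000×2.79 + 320,000×18.64 = 6,672,600 + 7,505,100 + 5,964,800 = 20,142,500
volume = 220,000 + 2,690,000 + 320,000 = 3,230,000 m³
S = 20,142,500 / 3,230,000 = 6.2361 ppt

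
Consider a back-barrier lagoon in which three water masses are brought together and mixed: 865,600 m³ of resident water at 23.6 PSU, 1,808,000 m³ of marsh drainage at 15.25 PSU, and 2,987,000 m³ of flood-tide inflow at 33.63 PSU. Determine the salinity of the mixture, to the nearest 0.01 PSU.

By conservation of dissolved salt,
salt = 865,600×23.6 + 1,808,000×15.25 + 2,987,000×33.63 = 20,428,160 + 27,572,000 + 100,452,810 = 148,452,970
volume = 865,600 + 1,808,000 + 2,987,000 = 5,660,600 m³
S = 148,452,970 / 5,660,600 = 26.2257 PSU

26.23 PSU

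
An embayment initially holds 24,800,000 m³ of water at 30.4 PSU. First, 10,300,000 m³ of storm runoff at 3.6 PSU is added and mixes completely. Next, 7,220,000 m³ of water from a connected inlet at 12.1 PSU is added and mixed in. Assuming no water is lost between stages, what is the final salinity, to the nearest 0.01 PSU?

Salt balance:
Initial salt = 24,800,000×30.4 = 753,920,000
After stage 1: salt = 753,920,000 + 10,300,000×3.6 = 791,000,000; volume = 35,100,000 m³; S = 22.536 PSU
After stage 2: salt = 791,000,000 + 7,220,000×12.1 = 878,362,000; volume = 42,320,000 m³
S = 878,362,000 / 42,320,000 = 20.7552 PSU

20.76 PSU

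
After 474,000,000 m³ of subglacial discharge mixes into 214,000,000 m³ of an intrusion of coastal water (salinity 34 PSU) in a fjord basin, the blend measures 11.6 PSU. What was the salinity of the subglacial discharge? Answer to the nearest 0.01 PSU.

Salt balance: 214,000,000×34 + 474,000,000×S = 688,000,000×11.6
7,276,000,000 + 474,000,000·S = 7,980,800,000
S = (7,980,800,000 − 7,276,000,000) / 474,000,000 = 1.4869 PSU

1.49 PSU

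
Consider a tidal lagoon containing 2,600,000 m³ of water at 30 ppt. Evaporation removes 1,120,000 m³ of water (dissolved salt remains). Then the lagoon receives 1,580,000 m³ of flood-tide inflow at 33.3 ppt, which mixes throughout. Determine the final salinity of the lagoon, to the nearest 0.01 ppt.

After evaporation: salt = 2,600,000×30 = 78,000,000; volume = 2,600,000 − 1,120,000 = 1,480,000 m³
After mixing: salt = 78,000,000 + 1,580,000×33.3 = 130,614,000; volume = 1,480,000 + 1,580,000 = 3,060,000 m³
S = 130,614,000 / 3,060,000 = 42.6843 ppt

42.68 ppt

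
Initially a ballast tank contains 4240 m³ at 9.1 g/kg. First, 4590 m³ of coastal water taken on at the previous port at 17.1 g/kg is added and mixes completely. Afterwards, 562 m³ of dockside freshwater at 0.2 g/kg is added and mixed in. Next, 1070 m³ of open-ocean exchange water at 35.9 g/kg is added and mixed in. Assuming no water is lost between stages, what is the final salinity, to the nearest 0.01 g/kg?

14.87 g/kg

By conservation of dissolved salt,
Initial salt = 4,240×9.1 = 38,584
After stage 1: salt = 38,584 + 4,590×17.1 = 117,073; volume = 8,830 m³; S = 13.259 g/kg
After stage 2: salt = 117,073 + 562×0.2 = 117,185.4; volume = 9,392 m³; S = 12.477 g/kg
After stage 3: salt = 117,185.4 + 1,070×35.9 = 155,598.4; volume = 10,462 m³
S = 155,598.4 / 10,462 = 14.8727 g/kg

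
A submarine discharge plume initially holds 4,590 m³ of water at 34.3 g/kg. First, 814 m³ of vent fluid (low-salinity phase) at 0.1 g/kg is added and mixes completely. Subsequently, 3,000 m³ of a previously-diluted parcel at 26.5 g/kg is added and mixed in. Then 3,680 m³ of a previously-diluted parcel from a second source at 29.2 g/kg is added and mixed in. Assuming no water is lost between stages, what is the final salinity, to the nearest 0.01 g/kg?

By conservation of dissolved salt,
Initial salt = 4,590×34.3 = 157,437
After stage 1: salt = 157,437 + 814×0.1 = 157,518.4; volume = 5,404 m³; S = 29.148 g/kg
After stage 2: salt = 157,518.4 + 3,000×26.5 = 237,018.4; volume = 8,404 m³; S = 28.203 g/kg
After stage 3: salt = 237,018.4 + 3,680×29.2 = 344,474.4; volume = 12,084 m³
S = 344,474.4 / 12,084 = 28.5067 g/kg

28.51 g/kg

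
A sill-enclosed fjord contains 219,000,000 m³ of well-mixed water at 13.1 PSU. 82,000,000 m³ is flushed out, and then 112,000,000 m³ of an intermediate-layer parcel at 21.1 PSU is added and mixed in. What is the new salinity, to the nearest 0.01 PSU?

16.70 PSU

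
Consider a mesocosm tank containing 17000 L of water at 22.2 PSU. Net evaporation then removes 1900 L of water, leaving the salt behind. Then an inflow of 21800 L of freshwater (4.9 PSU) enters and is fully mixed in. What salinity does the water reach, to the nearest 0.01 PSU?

13.12 PSU

After evaporation: salt = 17,000×22.2 = 377,400; volume = 17,000 − 1,900 = 15,100 L
After mixing: salt = 377,400 + 21,800×4.9 = 484,220; volume = 15,100 + 21,800 = 36,900 L
S = 484,220 / 36,900 = 13.1225 PSU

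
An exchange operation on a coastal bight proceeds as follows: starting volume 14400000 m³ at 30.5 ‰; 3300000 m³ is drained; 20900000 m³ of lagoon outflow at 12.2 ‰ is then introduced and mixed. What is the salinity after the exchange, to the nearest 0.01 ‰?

18.55 ‰

Remaining after removal: 11,100,000 m³ at 30.5 ‰ (salt = 338,550,000)
After addition: salt = 338,550,000 + 20,900,000×12.2 = 593,530,000; volume = 32,000,000 m³
S = 593,530,000 / 32,000,000 = 18.5478 ‰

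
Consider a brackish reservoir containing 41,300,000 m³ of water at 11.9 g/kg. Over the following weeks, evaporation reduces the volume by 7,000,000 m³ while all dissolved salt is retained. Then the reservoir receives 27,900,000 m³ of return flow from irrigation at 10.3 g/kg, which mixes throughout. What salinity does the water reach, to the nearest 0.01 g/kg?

12.52 g/kg

After evaporation: salt = 41,300,000×11.9 = 491,470,000; volume = 41,300,000 − 7,000,000 = 34,300,000 m³
After mixing: salt = 491,470,000 + 27,900,000×10.3 = 778,840,000; volume = 34,300,000 + 27,900,000 = 62,200,000 m³
S = 778,840,000 / 62,200,000 = 12.5215 g/kg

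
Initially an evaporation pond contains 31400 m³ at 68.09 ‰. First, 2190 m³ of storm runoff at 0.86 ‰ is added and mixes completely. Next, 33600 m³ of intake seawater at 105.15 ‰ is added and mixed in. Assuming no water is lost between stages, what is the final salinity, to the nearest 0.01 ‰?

Weighted by volume,
Initial salt = 31,400×68.09 = 2,138,026
After stage 1: salt = 2,138,026 + 2,190×0.86 = 2,139,909.4; volume = 33,590 m³; S = 63.707 ‰
After stage 2: salt = 2,139,909.4 + 33,600×105.15 = 5,672,949.4; volume = 67,190 m³
S = 5,672,949.4 / 67,190 = 84.4315 ‰

84.43 ‰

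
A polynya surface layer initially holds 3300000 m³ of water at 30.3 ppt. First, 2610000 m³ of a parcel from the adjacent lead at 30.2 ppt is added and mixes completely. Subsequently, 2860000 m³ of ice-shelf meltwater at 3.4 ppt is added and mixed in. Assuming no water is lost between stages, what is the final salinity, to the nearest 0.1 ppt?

21.5 ppt

Total salt / total volume:
Initial salt = 3,300,000×30.3 = 99,990,000
After stage 1: salt = 99,990,000 + 2,610,000×30.2 = 178,812,000; volume = 5,910,000 m³; S = 30.256 ppt
After stage 2: salt = 178,812,000 + 2,860,000×3.4 = 188,536,000; volume = 8,770,000 m³
S = 188,536,000 / 8,770,000 = 21.4978 ppt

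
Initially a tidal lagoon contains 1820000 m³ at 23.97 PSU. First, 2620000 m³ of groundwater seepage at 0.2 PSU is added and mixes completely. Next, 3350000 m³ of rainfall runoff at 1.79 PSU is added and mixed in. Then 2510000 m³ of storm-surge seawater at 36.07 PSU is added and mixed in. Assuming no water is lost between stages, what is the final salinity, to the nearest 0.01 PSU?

13.66 PSU

Conserving salt mass:
Initial salt = 1,820,000×23.97 = 43,625,400
After stage 1: salt = 43,625,400 + 2,620,000×0.2 = 44,149,400; volume = 4,440,000 m³; S = 9.944 PSU
After stage 2: salt = 44,149,400 + 3,350,000×1.79 = 50,145,900; volume = 7,790,000 m³; S = 6.437 PSU
After stage 3: salt = 50,145,900 + 2,510,000×36.07 = 140,681,600; volume = 10,300,000 m³
S = 140,681,600 / 10,300,000 = 13.6584 PSU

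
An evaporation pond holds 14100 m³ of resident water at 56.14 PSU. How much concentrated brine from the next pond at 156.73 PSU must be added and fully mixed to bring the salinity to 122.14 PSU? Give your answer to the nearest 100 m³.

Salt balance: 14,100×56.14 + V×156.73 = (14,100+V)×122.14
791,574 + 156.73V = 1,722,174 + 122.14V
930,600 = 34.59V
V = 26,903.73 m³

26900 m³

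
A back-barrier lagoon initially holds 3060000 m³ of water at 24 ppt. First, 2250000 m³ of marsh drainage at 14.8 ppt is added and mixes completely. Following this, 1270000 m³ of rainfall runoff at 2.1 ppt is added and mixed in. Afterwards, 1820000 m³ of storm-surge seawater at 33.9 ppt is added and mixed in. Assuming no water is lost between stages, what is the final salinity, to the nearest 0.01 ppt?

Salt balance:
Initial salt = 3,060,000×24 = 73,440,000
After stage 1: salt = 73,440,000 + 2,250,000×14.8 = 106,740,000; volume = 5,310,000 m³; S = 20.102 ppt
After stage 2: salt = 106,740,000 + 1,270,000×2.1 = 109,407,000; volume = 6,580,000 m³; S = 16.627 ppt
After stage 3: salt = 109,407,000 + 1,820,000×33.9 = 171,105,000; volume = 8,400,000 m³
S = 171,105,000 / 8,400,000 = 20.3696 ppt

20.37 ppt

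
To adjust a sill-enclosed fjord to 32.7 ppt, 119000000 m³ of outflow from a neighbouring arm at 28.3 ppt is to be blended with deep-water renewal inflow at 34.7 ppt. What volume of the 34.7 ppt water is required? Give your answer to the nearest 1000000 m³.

262000000 m³

Salt balance: 119,000,000×28.3 + V×34.7 = (119,000,000+V)×32.7
3,367,700,000 + 34.7V = 3,891,300,000 + 32.7V
523,600,000 = 2V
V = 261,800,000 m³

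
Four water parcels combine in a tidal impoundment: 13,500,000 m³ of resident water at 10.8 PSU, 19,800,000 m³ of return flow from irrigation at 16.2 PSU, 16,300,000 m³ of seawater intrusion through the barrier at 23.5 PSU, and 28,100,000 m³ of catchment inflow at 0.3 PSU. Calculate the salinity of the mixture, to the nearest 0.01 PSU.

Conserving salt mass:
salt = 13,500,000×10.8 + 19,800,000×16.2 + 16,300,000×23.5 + 28,100,000×0.3 = 145,800,000 + 320,760,000 + 383,050,000 + 8,430,000 = 858,040,000
volume = 13,500,000 + 19,800,000 + 16,300,000 + 28,100,000 = 77,700,000 m³
S = 858,040,000 / 77,700,000 = 11.043 PSU

11.04 PSU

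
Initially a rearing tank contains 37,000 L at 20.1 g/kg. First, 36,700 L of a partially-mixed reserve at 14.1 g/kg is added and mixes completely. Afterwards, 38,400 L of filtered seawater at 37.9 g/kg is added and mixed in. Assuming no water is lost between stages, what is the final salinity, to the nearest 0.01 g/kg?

24.23 g/kg

By conservation of dissolved salt,
Initial salt = 37,000×20.1 = 743,700
After stage 1: salt = 743,700 + 36,700×14.1 = 1,261,170; volume = 73,700 L; S = 17.112 g/kg
After stage 2: salt = 1,261,170 + 38,400×37.9 = 2,716,530; volume = 112,100 L
S = 2,716,530 / 112,100 = 24.2331 g/kg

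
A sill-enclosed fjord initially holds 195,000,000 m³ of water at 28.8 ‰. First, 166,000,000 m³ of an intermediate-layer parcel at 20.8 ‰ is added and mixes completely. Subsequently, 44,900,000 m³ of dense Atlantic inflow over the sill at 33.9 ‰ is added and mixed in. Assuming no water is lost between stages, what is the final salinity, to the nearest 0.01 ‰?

26.09 ‰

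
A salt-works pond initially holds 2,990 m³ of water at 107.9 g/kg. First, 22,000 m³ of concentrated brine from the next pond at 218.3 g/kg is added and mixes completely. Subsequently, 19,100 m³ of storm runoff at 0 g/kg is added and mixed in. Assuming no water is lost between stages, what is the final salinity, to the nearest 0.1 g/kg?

116.2 g/kg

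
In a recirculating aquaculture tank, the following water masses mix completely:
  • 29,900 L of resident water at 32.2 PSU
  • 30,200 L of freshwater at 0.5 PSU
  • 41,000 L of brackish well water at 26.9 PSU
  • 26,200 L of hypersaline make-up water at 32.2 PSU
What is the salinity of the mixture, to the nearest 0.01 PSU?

22.97 PSU

Conserving salt mass:
salt = 29,900×32.2 + 30,200×0.5 + 41,000×26.9 + 26,200×32.2 = 962,780 + 15,100 + 1,102,900 + 843,640 = 2,924,420
volume = 29,900 + 30,200 + 41,000 + 26,200 = 127,300 L
S = 2,924,420 / 127,300 = 22.9727 PSU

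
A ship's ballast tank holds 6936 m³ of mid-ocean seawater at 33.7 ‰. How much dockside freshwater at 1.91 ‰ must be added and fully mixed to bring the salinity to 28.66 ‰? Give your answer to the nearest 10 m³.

1310 m³

Salt balance: 6,936×33.7 + V×1.91 = (6,936+V)×28.66
233,743.2 + 1.91V = 198,785.76 + 28.66V
34,957.44 = 26.75V
V = 1,306.82 m³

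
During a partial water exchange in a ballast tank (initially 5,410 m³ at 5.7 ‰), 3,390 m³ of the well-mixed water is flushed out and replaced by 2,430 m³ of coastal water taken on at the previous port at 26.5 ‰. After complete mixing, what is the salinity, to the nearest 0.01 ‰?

17.06 ‰

Remaining after removal: 2,020 m³ at 5.7 ‰ (salt = 11,514)
After addition: salt = 11,514 + 2,430×26.5 = 75,909; volume = 4,450 m³
S = 75,909 / 4,450 = 17.0582 ‰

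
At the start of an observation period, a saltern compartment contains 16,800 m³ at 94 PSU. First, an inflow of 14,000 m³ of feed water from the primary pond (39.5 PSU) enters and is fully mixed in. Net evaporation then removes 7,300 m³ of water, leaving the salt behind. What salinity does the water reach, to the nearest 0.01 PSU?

After mixing: salt = 16,800×94 + 14,000×39.5 = 2,132,200; volume = 30,800 m³
After evaporation: salt unchanged = 2,132,200; volume = 30,800 − 7,300 = 23,500 m³
S = 2,132,200 / 23,500 = 90.7319 PSU

90.73 PSU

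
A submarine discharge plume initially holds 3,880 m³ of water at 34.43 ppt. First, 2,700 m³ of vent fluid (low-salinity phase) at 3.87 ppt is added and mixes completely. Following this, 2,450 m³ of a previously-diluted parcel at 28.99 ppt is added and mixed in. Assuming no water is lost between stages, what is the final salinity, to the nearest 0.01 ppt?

Salt balance:
Initial salt = 3,880×34.43 = 133,588.4
After stage 1: salt = 133,588.4 + 2,700×3.87 = 144,037.4; volume = 6,580 m³; S = 21.89 ppt
After stage 2: salt = 144,037.4 + 2,450×28.99 = 215,062.9; volume = 9,030 m³
S = 215,062.9 / 9,030 = 23.8165 ppt

23.82 ppt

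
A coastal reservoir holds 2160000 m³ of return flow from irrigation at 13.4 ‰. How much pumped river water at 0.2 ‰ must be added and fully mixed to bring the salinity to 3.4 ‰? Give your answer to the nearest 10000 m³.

6750000 m³

Salt balance: 2,160,000×13.4 + V×0.2 = (2,160,000+V)×3.4
28,944,000 + 0.2V = 7,344,000 + 3.4V
21,600,000 = 3.2V
V = 6,750,000 m³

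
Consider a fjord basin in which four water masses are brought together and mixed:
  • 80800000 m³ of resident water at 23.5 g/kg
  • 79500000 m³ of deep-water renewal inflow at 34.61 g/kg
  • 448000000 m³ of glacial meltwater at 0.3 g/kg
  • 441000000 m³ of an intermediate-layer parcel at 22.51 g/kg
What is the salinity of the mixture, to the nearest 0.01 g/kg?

14.02 g/kg

Conserving salt mass:
salt = 80,800,000×23.5 + 79,500,000×34.61 + 448,000,000×0.3 + 441,000,000×22.51 = 1,898,800,000 + 2,751,495,000 + 134,400,000 + 9,926,910,000 = 14,711,605,000
volume = 80,800,000 + 79,500,000 + 448,000,000 + 441,000,000 = 1,049,300,000 m³
S = 14,711,605,000 / 1,049,300,000 = 14.0204 g/kg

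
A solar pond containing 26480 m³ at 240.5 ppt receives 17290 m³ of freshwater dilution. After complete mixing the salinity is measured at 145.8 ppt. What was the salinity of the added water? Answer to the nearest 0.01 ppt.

Salt balance: 26,480×240.5 + 17,290×S = 43,770×145.8
6,368,440 + 17,290·S = 6,381,666
S = (6,381,666 − 6,368,440) / 17,290 = 0.765 ppt

0.76 ppt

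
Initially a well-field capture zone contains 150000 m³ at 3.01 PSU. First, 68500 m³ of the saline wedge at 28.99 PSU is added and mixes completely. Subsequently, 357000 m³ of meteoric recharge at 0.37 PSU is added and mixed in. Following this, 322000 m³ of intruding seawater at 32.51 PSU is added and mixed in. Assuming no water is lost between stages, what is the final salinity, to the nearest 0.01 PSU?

Total salt / total volume:
Initial salt = 150,000×3.01 = 451,500
After stage 1: salt = 451,500 + 68,500×28.99 = 2,437,315; volume = 218,500 m³; S = 11.155 PSU
After stage 2: salt = 2,437,315 + 357,000×0.37 = 2,569,405; volume = 575,500 m³; S = 4.465 PSU
After stage 3: salt = 2,569,405 + 322,000×32.51 = 13,037,625; volume = 897,500 m³
S = 13,037,625 / 897,500 = 14.5266 PSU

14.53 PSU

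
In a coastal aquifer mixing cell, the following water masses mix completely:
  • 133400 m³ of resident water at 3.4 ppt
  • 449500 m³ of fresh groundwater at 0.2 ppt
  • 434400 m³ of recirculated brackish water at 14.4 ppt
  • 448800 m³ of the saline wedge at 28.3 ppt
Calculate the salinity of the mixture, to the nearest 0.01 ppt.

13.30 ppt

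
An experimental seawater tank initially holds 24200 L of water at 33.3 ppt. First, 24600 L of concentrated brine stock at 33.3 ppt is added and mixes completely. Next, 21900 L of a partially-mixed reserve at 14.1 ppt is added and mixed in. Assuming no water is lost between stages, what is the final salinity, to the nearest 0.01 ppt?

Mass of salt is conserved:
Initial salt = 24,200×33.3 = 805,860
After stage 1: salt = 805,860 + 24,600×33.3 = 1,625,040; volume = 48,800 L; S = 33.3 ppt
After stage 2: salt = 1,625,040 + 21,900×14.1 = 1,933,830; volume = 70,700 L
S = 1,933,830 / 70,700 = 27.3526 ppt

27.35 ppt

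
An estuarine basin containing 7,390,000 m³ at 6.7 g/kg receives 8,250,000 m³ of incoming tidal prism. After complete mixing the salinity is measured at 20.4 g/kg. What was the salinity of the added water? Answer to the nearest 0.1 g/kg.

Salt balance: 7,390,000×6.7 + 8,250,000×S = 15,640,000×20.4
49,513,000 + 8,250,000·S = 319,056,000
S = (319,056,000 − 49,513,000) / 8,250,000 = 32.6719 g/kg

32.7 g/kg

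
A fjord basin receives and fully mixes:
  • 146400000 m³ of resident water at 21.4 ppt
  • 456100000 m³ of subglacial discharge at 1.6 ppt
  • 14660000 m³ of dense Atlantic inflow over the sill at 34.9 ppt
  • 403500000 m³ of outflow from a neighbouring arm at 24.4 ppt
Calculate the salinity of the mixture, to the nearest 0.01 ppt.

By conservation of dissolved salt,
salt = 146,400,000×21.4 + 456,100,000×1.6 + 14,660,000×34.9 + 403,500,000×24.4 = 3,132,960,000 + 729,760,000 + 511,634,000 + 9,845,400,000 = 14,219,754,000
volume = 146,400,000 + 456,100,000 + 14,660,000 + 403,500,000 = 1,020,660,000 m³
S = 14,219,754,000 / 1,020,660,000 = 13.9319 ppt

13.93 ppt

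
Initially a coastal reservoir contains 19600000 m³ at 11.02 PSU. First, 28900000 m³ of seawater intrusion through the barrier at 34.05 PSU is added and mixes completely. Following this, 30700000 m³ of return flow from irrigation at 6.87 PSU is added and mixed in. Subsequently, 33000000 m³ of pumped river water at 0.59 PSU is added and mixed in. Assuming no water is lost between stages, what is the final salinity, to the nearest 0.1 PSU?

12.7 PSU

Total salt / total volume:
Initial salt = 19,600,000×11.02 = 215,992,000
After stage 1: salt = 215,992,000 + 28,900,000×34.05 = 1,200,037,000; volume = 48,500,000 m³; S = 24.743 PSU
After stage 2: salt = 1,200,037,000 + 30,700,000×6.87 = 1,410,946,000; volume = 79,200,000 m³; S = 17.815 PSU
After stage 3: salt = 1,410,946,000 + 33,000,000×0.59 = 1,430,416,000; volume = 112,200,000 m³
S = 1,430,416,000 / 112,200,000 = 12.7488 PSU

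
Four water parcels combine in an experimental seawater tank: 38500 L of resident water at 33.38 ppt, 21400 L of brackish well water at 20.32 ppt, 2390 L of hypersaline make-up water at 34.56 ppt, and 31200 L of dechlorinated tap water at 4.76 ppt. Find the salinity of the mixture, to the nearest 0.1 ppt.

Conserving salt mass:
salt = 38,500×33.38 + 21,400×20.32 + 2,390×34.56 + 31,200×4.76 = 1,285,130 + 434,848 + 82,598.4 + 148,512 = 1,951,088.4
volume = 38,500 + 21,400 + 2,390 + 31,200 = 93,490 L
S = 1,951,088.4 / 93,490 = 20.869 ppt

20.9 ppt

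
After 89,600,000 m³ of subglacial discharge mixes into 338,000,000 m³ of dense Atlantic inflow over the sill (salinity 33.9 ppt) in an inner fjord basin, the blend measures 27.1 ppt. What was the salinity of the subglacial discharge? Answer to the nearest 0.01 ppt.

1.45 ppt

Salt balance: 338,000,000×33.9 + 89,600,000×S = 427,600,000×27.1
11,458,200,000 + 89,600,000·S = 11,587,960,000
S = (11,587,960,000 − 11,458,200,000) / 89,600,000 = 1.4482 ppt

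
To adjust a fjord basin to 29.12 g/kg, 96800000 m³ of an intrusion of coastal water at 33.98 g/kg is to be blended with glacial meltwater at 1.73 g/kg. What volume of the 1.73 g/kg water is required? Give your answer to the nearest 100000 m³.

17200000 m³

Salt balance: 96,800,000×33.98 + V×1.73 = (96,800,000+V)×29.12
3,289,264,000 + 1.73V = 2,818,816,000 + 29.12V
470,448,000 = 27.39V
V = 17,175,903.61 m³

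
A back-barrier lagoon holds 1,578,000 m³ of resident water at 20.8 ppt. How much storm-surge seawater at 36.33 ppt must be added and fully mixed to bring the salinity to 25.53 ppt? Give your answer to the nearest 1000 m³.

Salt balance: 1,578,000×20.8 + V×36.33 = (1,578,000+V)×25.53
32,822,400 + 36.33V = 40,286,340 + 25.53V
7,463,940 = 10.8V
V = 691,105.56 m³

691000 m³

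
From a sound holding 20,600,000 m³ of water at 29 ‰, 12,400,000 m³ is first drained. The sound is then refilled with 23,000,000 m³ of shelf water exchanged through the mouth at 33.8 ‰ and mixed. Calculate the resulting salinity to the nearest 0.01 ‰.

Remaining after removal: 8,200,000 m³ at 29 ‰ (salt = 237,800,000)
After addition: salt = 237,800,000 + 23,000,000×33.8 = 1,015,200,000; volume = 31,200,000 m³
S = 1,015,200,000 / 31,200,000 = 32.5385 ‰

32.54 ‰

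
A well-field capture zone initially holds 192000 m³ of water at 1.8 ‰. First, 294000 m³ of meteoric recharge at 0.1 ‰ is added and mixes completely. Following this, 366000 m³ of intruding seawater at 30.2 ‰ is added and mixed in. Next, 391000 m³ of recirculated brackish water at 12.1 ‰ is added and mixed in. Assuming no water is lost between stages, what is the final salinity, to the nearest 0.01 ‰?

Salt balance:
Initial salt = 192,000×1.8 = 345,600
After stage 1: salt = 345,600 + 294,000×0.1 = 375,000; volume = 486,000 m³; S = 0.772 ‰
After stage 2: salt = 375,000 + 366,000×30.2 = 11,428,200; volume = 852,000 m³; S = 13.413 ‰
After stage 3: salt = 11,428,200 + 391,000×12.1 = 16,159,300; volume = 1,243,000 m³
S = 16,159,300 / 1,243,000 = 13.0002 ‰

13.00 ‰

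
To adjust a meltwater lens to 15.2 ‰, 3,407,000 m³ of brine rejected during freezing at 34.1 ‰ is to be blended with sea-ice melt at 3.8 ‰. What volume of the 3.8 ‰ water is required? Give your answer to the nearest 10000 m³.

Salt balance: 3,407,000×34.1 + V×3.8 = (3,407,000+V)×15.2
116,178,700 + 3.8V = 51,786,400 + 15.2V
64,392,300 = 11.4V
V = 5,648,447.37 m³

5650000 m³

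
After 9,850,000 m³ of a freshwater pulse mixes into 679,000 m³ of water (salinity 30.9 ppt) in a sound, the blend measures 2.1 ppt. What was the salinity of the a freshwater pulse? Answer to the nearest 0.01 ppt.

0.11 ppt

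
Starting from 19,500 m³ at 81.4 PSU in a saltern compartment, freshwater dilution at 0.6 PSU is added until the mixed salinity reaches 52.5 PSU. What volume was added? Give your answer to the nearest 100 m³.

10900 m³

Salt balance: 19,500×81.4 + V×0.6 = (19,500+V)×52.5
1,587,300 + 0.6V = 1,023,750 + 52.5V
563,550 = 51.9V
V = 10,858.38 m³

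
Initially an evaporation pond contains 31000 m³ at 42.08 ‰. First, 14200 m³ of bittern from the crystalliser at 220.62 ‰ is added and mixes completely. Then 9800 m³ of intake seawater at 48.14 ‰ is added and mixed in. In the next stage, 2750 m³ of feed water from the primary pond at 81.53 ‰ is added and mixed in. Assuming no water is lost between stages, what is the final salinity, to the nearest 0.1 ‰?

Mass of salt is conserved:
Initial salt = 31,000×42.08 = 1,304,480
After stage 1: salt = 1,304,480 + 14,200×220.62 = 4,437,284; volume = 45,200 m³; S = 98.17 ‰
After stage 2: salt = 4,437,284 + 9,800×48.14 = 4,909,056; volume = 55,000 m³; S = 89.256 ‰
After stage 3: salt = 4,909,056 + 2,750×81.53 = 5,133,263.5; volume = 57,750 m³
S = 5,133,263.5 / 57,750 = 88.8877 ‰

88.9 ‰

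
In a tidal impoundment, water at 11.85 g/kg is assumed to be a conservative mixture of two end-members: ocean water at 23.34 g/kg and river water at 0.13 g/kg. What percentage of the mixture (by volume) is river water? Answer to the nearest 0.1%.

49.5%

Let f be the freshwater fraction. Salt balance per unit volume:
f×0.13 + (1−f)×23.34 = 11.85
f = (23.34 − 11.85) / (23.34 − 0.13) = 11.49/23.21 = 0.495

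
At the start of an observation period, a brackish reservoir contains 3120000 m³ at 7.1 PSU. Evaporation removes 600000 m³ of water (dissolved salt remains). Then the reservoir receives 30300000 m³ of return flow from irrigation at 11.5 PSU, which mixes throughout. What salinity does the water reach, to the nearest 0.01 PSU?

11.29 PSU

After evaporation: salt = 3,120,000×7.1 = 22,152,000; volume = 3,120,000 − 600,000 = 2,520,000 m³
After mixing: salt = 22,152,000 + 30,300,000×11.5 = 370,602,000; volume = 2,520,000 + 30,300,000 = 32,820,000 m³
S = 370,602,000 / 32,820,000 = 11.292 PSU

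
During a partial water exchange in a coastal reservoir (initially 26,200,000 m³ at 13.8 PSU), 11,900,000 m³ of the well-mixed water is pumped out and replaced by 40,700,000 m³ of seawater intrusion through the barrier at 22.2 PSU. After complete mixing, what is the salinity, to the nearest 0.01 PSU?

Remaining after removal: 14,300,000 m³ at 13.8 PSU (salt = 197,340,000)
After addition: salt = 197,340,000 + 40,700,000×22.2 = 1,100,880,000; volume = 55,000,000 m³
S = 1,100,880,000 / 55,000,000 = 20.016 PSU

20.02 PSU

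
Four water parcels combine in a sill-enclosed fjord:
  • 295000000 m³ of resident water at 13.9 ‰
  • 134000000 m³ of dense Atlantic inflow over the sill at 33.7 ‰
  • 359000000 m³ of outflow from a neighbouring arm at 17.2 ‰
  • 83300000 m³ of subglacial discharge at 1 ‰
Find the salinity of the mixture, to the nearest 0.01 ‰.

17.07 ‰

By conservation of dissolved salt,
salt = 295,000,000×13.9 + 134,000,000×33.7 + 359,000,000×17.2 + 83,300,000×1 = 4,100,500,000 + 4,515,800,000 + 6,174,800,000 + 83,300,000 = 14,874,400,000
volume = 295,000,000 + 134,000,000 + 359,000,000 + 83,300,000 = 871,300,000 m³
S = 14,874,400,000 / 871,300,000 = 17.0715 ‰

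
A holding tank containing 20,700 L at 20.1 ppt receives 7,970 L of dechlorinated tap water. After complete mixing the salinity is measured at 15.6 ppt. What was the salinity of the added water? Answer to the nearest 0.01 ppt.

Salt balance: 20,700×20.1 + 7,970×S = 28,670×15.6
416,070 + 7,970·S = 447,252
S = (447,252 − 416,070) / 7,970 = 3.9124 ppt

3.91 ppt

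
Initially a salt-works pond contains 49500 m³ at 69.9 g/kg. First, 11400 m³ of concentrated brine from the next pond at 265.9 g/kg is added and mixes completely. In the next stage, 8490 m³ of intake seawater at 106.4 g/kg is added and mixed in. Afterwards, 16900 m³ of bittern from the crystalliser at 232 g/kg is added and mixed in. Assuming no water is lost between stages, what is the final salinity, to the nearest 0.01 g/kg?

Total salt / total volume:
Initial salt = 49,500×69.9 = 3,460,050
After stage 1: salt = 3,460,050 + 11,400×265.9 = 6,491,310; volume = 60,900 m³; S = 106.59 g/kg
After stage 2: salt = 6,491,310 + 8,490×106.4 = 7,394,646; volume = 69,390 m³; S = 106.566 g/kg
After stage 3: salt = 7,394,646 + 16,900×232 = 11,315,446; volume = 86,290 m³
S = 11,315,446 / 86,290 = 131.1328 g/kg

131.13 g/kg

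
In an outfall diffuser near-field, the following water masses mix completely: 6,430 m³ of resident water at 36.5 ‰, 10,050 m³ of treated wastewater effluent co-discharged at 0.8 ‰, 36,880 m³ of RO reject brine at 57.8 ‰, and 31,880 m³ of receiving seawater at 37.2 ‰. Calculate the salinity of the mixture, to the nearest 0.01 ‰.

Salt balance:
salt = 6,430×36.5 + 10,050×0.8 + 36,880×57.8 + 31,880×37.2 = 234,695 + 8,040 + 2,131,664 + 1,185,936 = 3,560,335
volume = 6,430 + 10,050 + 36,880 + 31,880 = 85,240 m³
S = 3,560,335 / 85,240 = 41.7684 ‰

41.77 ‰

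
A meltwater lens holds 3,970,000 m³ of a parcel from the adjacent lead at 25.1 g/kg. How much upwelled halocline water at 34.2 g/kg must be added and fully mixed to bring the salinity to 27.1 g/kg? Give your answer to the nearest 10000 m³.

Salt balance: 3,970,000×25.1 + V×34.2 = (3,970,000+V)×27.1
99,647,000 + 34.2V = 107,587,000 + 27.1V
7,940,000 = 7.1V
V = 1,118,309.86 m³

1120000 m³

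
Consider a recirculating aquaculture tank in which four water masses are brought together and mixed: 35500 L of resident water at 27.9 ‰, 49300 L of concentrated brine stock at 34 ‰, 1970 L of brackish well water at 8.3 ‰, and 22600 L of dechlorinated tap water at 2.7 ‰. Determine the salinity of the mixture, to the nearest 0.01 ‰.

Weighted by volume,
salt = 35,500×27.9 + 49,300×34 + 1,970×8.3 + 22,600×2.7 = 990,450 + 1,676,200 + 16,351 + 61,020 = 2,744,021
volume = 35,500 + 49,300 + 1,970 + 22,600 = 109,370 L
S = 2,744,021 / 109,370 = 25.0893 ‰

25.09 ‰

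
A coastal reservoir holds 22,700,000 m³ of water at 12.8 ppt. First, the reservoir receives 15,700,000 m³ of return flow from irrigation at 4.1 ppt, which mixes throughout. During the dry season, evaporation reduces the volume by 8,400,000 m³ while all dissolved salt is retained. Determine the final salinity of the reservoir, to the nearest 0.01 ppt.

After mixing: salt = 22,700,000×12.8 + 15,700,000×4.1 = 354,930,000; volume = 38,400,000 m³
After evaporation: salt unchanged = 354,930,000; volume = 38,400,000 − 8,400,000 = 30,000,000 m³
S = 354,930,000 / 30,000,000 = 11.831 ppt

11.83 ppt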